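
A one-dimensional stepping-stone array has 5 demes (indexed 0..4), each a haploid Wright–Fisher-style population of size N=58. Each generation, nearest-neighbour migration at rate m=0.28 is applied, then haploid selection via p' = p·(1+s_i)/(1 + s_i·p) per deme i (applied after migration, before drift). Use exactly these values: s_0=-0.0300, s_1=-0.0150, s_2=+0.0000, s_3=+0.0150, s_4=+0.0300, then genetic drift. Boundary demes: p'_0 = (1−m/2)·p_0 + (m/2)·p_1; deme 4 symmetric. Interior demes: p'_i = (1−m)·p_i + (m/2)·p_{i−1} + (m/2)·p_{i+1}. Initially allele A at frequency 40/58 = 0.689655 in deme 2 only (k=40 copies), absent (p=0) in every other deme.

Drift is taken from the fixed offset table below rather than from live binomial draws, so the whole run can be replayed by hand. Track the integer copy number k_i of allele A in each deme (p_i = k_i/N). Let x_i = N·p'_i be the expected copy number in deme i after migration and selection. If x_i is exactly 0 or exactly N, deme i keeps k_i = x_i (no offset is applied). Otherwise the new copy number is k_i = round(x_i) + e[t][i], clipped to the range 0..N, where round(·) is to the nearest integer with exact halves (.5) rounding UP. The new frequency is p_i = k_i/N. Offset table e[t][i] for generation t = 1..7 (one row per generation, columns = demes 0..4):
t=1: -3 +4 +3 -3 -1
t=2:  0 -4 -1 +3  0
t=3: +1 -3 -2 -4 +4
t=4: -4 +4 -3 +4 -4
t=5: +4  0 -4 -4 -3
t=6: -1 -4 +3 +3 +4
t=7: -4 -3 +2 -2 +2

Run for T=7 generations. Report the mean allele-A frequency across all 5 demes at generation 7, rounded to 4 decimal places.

t=0: k=[0 0 40 0 0]
t=1: x=[0.0000 5.5240 28.8000 5.6758 0.0000] k=[0 10 32 3 0]
t=2: x=[1.3590 11.5397 24.8600 6.7280 0.4325] k=[1 8 24 10 0]
t=3: x=[1.9226 9.1430 19.8000 10.6892 1.4410] k=[3 6 18 7 5]
t=4: x=[3.3233 7.1646 14.7800 8.3660 5.4236] k=[0 11 12 12 1]
t=5: x=[1.4950 9.4795 11.8600 10.5883 2.6128] k=[5 9 8 7 0]
t=6: x=[5.4088 8.1931 8.0000 6.2425 1.0089] k=[4 4 11 9 5]
t=7: x=[3.8880 4.9116 9.7400 8.8309 5.7104] k=[0 2 12 7 8]

0.1000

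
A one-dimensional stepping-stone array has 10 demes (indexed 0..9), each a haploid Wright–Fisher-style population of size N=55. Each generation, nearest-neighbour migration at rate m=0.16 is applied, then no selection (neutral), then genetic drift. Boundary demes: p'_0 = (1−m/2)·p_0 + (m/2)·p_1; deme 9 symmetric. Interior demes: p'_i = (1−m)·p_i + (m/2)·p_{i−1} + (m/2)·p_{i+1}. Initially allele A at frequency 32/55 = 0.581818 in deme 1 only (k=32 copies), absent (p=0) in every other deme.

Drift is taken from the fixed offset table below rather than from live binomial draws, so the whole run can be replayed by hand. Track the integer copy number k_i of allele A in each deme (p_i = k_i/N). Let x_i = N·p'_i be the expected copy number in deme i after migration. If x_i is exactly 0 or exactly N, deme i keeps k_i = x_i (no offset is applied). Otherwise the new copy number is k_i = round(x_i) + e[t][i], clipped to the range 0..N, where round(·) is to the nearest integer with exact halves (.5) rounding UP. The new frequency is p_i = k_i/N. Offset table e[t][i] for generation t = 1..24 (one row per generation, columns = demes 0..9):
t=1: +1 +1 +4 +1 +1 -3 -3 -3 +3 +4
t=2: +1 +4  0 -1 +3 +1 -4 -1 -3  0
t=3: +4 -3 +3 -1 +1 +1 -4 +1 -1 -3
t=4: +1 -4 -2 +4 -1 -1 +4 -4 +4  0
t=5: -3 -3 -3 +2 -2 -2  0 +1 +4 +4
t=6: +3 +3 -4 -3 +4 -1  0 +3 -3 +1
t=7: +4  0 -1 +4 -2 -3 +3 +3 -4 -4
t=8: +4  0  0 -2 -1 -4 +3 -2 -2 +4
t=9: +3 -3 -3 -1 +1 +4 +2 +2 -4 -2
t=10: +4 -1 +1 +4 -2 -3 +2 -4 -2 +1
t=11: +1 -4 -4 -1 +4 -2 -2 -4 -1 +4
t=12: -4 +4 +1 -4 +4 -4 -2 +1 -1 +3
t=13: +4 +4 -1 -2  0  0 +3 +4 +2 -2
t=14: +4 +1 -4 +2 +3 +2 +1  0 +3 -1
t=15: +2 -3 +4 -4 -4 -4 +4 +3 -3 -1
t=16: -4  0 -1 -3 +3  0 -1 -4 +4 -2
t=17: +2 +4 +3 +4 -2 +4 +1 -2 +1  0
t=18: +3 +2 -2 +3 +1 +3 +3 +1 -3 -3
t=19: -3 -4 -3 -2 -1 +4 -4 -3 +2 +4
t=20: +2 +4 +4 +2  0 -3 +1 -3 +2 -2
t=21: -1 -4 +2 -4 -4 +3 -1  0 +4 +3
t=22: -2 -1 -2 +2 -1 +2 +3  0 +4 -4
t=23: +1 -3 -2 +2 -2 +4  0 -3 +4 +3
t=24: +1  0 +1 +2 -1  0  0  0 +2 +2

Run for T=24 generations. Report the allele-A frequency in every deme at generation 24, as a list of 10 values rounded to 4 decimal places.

t=0: k=[0 32 0 0 0 0 0 0 0 0]
t=1: x=[2.5600 26.8800 2.5600 0.0000 0.0000 0.0000 0.0000 0.0000 0.0000 0.0000] k=[4 28 7 0 0 0 0 0 0 0]
t=2: x=[5.9200 24.4000 8.1200 0.5600 0.0000 0.0000 0.0000 0.0000 0.0000 0.0000] k=[7 28 8 0 0 0 0 0 0 0]
t=3: x=[8.6800 24.7200 8.9600 0.6400 0.0000 0.0000 0.0000 0.0000 0.0000 0.0000] k=[13 22 12 0 0 0 0 0 0 0]
t=4: x=[13.7200 20.4800 11.8400 0.9600 0.0000 0.0000 0.0000 0.0000 0.0000 0.0000] k=[15 16 10 5 0 0 0 0 0 0]
t=5: x=[15.0800 15.4400 10.0800 5.0000 0.4000 0.0000 0.0000 0.0000 0.0000 0.0000] k=[12 12 7 7 0 0 0 0 0 0]
t=6: x=[12.0000 11.6000 7.4000 6.4400 0.5600 0.0000 0.0000 0.0000 0.0000 0.0000] k=[15 15 3 3 5 0 0 0 0 0]
t=7: x=[15.0000 14.0400 3.9600 3.1600 4.4400 0.4000 0.0000 0.0000 0.0000 0.0000] k=[19 14 3 7 2 0 0 0 0 0]
t=8: x=[18.6000 13.5200 4.2000 6.2800 2.2400 0.1600 0.0000 0.0000 0.0000 0.0000] k=[23 14 4 4 1 0 0 0 0 0]
t=9: x=[22.2800 13.9200 4.8000 3.7600 1.1600 0.0800 0.0000 0.0000 0.0000 0.0000] k=[25 11 2 3 2 4 0 0 0 0]
t=10: x=[23.8800 11.4000 2.8000 2.8400 2.2400 3.5200 0.3200 0.0000 0.0000 0.0000] k=[28 10 4 7 0 1 2 0 0 0]
t=11: x=[26.5600 10.9600 4.7200 6.2000 0.6400 1.0000 1.7600 0.1600 0.0000 0.0000] k=[28 7 1 5 5 0 0 0 0 0]
t=12: x=[26.3200 8.2000 1.8000 4.6800 4.6000 0.4000 0.0000 0.0000 0.0000 0.0000] k=[22 12 3 1 9 0 0 0 0 0]
t=13: x=[21.2000 12.0800 3.5600 1.8000 7.6400 0.7200 0.0000 0.0000 0.0000 0.0000] k=[25 16 3 0 8 1 0 0 0 0]
t=14: x=[24.2800 15.6800 3.8000 0.8800 6.8000 1.4800 0.0800 0.0000 0.0000 0.0000] k=[28 17 0 3 10 3 1 0 0 0]
t=15: x=[27.1200 16.5200 1.6000 3.3200 8.8800 3.4000 1.0800 0.0800 0.0000 0.0000] k=[29 14 6 0 5 0 5 3 0 0]
t=16: x=[27.8000 14.5600 6.1600 0.8800 4.2000 0.8000 4.4400 2.9200 0.2400 0.0000] k=[24 15 5 0 7 1 3 0 4 0]
t=17: x=[23.2800 14.9200 5.4000 0.9600 5.9600 1.6400 2.6000 0.5600 3.3600 0.3200] k=[25 19 8 5 4 6 4 0 4 0]
t=18: x=[24.5200 18.6000 8.6400 5.1600 4.2400 5.6800 3.8400 0.6400 3.3600 0.3200] k=[28 21 7 8 5 9 7 2 0 0]
t=19: x=[27.4400 20.4400 8.2000 7.6800 5.5600 8.5200 6.7600 2.2400 0.1600 0.0000] k=[24 16 5 6 5 13 3 0 2 0]
t=20: x=[23.3600 15.7600 5.9600 5.8400 5.7200 11.5600 3.5600 0.4000 1.6800 0.1600] k=[25 20 10 8 6 9 5 0 4 0]
t=21: x=[24.6000 19.6000 10.6400 8.0000 6.4000 8.4400 4.9200 0.7200 3.3600 0.3200] k=[24 16 13 4 2 11 4 1 7 3]
t=22: x=[23.3600 16.4000 12.5200 4.5600 2.8800 9.7200 4.3200 1.7200 6.2000 3.3200] k=[21 15 11 7 2 12 7 2 10 0]
t=23: x=[20.5200 15.1600 11.0000 6.9200 3.2000 10.8000 7.0000 3.0400 8.5600 0.8000] k=[22 12 9 9 1 15 7 0 13 4]
t=24: x=[21.2000 12.5600 9.2400 8.3600 2.7600 13.2400 7.0800 1.6000 11.2400 4.7200] k=[22 13 10 10 2 13 7 2 13 7]

[0.4000, 0.2364, 0.1818, 0.1818, 0.0364, 0.2364, 0.1273, 0.0364, 0.2364, 0.1273]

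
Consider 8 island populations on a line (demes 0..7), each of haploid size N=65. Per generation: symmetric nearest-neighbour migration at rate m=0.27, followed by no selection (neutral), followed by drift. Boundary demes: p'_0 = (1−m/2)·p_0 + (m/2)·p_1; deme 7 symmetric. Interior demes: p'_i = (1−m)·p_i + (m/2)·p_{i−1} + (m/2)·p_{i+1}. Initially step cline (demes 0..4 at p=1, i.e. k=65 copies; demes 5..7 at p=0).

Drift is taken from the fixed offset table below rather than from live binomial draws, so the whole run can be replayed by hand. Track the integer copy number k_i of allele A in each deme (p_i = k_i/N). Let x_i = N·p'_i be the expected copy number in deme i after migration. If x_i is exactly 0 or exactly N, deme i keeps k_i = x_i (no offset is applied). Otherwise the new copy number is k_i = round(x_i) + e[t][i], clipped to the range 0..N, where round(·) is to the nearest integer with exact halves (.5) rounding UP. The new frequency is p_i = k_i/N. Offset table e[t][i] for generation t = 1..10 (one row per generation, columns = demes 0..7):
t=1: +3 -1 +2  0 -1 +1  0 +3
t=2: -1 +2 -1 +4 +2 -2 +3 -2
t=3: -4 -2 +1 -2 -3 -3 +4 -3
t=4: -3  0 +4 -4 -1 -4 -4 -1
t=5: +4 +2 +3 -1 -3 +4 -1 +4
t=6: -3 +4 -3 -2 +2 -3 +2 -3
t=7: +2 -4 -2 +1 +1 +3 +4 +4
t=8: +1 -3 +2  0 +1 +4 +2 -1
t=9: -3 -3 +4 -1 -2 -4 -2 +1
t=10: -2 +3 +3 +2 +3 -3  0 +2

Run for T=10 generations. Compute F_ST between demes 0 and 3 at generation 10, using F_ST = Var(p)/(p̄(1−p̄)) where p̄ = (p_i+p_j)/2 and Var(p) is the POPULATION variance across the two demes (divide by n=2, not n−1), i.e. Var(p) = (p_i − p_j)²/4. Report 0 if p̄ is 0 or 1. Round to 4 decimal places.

t=0: k=[65 65 65 65 65 0 0 0]
t=1: x=[65.0000 65.0000 65.0000 65.0000 56.2250 8.7750 0.0000 0.0000] k=[65 65 65 65 55 10 0 0]
t=2: x=[65.0000 65.0000 65.0000 63.6500 50.2750 14.7250 1.3500 0.0000] k=[65 65 65 65 52 13 4 0]
t=3: x=[65.0000 65.0000 65.0000 63.2450 48.4900 17.0500 4.6750 0.5400] k=[65 65 65 61 45 14 9 0]
t=4: x=[65.0000 65.0000 64.4600 59.3800 42.9750 17.5100 8.4600 1.2150] k=[65 65 65 55 42 14 4 0]
t=5: x=[65.0000 65.0000 63.6500 54.5950 39.9750 16.4300 4.8100 0.5400] k=[65 65 65 54 37 20 4 5]
t=6: x=[65.0000 65.0000 63.5150 53.1900 37.0000 20.1350 6.2950 4.8650] k=[65 65 61 51 39 17 8 2]
t=7: x=[65.0000 64.4600 60.1900 50.7300 37.6500 18.7550 8.4050 2.8100] k=[65 60 58 52 39 22 12 7]
t=8: x=[64.3250 60.4050 57.4600 51.0550 38.4600 22.9450 12.6750 7.6750] k=[65 57 59 51 39 27 15 7]
t=9: x=[63.9200 58.3500 57.6500 50.4600 39.0000 27.0000 15.5400 8.0800] k=[61 55 62 49 37 23 14 9]
t=10: x=[60.1900 56.7550 59.3000 49.1350 36.7300 23.6750 14.5400 9.6750] k=[58 60 62 51 40 21 15 12]

0.0214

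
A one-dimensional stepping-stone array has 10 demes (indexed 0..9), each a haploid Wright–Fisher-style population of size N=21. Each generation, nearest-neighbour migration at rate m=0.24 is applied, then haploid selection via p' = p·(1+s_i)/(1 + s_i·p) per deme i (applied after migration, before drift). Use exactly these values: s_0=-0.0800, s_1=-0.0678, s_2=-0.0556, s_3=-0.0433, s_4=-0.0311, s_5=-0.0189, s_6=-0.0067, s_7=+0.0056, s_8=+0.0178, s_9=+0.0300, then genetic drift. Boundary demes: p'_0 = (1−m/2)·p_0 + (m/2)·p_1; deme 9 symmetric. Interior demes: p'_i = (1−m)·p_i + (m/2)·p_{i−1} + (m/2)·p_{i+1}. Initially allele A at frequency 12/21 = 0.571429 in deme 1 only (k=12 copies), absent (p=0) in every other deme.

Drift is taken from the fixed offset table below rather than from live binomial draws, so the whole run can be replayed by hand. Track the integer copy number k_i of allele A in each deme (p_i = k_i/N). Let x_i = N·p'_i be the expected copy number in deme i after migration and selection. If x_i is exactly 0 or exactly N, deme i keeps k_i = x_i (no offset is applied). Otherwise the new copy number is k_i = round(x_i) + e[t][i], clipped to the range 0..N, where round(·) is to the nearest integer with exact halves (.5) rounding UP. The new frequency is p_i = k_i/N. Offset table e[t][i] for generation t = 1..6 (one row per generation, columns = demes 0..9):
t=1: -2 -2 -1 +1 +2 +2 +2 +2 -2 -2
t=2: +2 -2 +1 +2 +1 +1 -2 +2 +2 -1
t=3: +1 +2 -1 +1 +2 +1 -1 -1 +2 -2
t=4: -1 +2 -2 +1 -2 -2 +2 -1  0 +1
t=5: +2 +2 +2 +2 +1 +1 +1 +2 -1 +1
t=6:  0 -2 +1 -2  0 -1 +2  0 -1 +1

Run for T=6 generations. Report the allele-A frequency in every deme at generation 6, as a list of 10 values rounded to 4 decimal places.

[0.2381, 0.1905, 0.1905, 0.0476, 0.0476, 0.0000, 0.0000, 0.0000, 0.0000, 0.0000]

t=0: k=[0 12 0 0 0 0 0 0 0 0]
t=1: x=[1.3321 8.7596 1.3651 0.0000 0.0000 0.0000 0.0000 0.0000 0.0000 0.0000] k=[0 7 0 0 0 0 0 0 0 0]
t=2: x=[0.7753 5.0460 0.7951 0.0000 0.0000 0.0000 0.0000 0.0000 0.0000 0.0000] k=[3 3 2 0 0 0 0 0 0 0]
t=3: x=[2.7919 2.7099 1.7844 0.2297 0.0000 0.0000 0.0000 0.0000 0.0000 0.0000] k=[4 5 1 1 0 0 0 0 0 0]
t=4: x=[3.8508 4.1608 1.4032 0.8434 0.1163 0.0000 0.0000 0.0000 0.0000 0.0000] k=[3 6 0 2 0 0 0 0 0 0]
t=5: x=[3.1313 4.6605 0.9089 1.4588 0.2326 0.0000 0.0000 0.0000 0.0000 0.0000] k=[5 7 3 3 1 0 0 0 0 0]
t=6: x=[4.9190 5.9754 3.3171 2.6556 1.0870 0.1177 0.0000 0.0000 0.0000 0.0000] k=[5 4 4 1 1 0 0 0 0 0]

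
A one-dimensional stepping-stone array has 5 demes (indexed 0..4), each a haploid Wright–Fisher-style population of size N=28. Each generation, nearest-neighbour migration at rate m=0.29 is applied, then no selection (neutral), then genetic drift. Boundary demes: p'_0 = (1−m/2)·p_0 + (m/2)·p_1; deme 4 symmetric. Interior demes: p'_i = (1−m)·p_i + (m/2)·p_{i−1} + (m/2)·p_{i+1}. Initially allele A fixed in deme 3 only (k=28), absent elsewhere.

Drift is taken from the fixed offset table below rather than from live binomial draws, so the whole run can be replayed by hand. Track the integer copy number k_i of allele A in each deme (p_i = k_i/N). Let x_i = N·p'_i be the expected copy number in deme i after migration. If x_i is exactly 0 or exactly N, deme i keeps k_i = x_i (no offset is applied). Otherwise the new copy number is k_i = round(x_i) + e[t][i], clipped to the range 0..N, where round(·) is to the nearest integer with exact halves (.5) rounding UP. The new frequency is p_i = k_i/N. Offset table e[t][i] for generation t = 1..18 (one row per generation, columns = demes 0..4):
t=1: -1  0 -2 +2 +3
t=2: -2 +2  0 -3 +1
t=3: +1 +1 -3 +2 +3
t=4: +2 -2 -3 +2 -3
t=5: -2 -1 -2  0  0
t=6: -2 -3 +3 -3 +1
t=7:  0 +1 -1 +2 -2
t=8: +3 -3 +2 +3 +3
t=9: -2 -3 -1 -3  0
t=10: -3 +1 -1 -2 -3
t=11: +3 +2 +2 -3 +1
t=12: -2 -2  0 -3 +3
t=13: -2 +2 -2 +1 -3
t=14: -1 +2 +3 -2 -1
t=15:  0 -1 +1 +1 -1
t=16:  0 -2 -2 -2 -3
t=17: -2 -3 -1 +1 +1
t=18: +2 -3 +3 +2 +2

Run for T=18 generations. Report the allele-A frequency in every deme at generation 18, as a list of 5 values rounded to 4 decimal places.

t=0: k=[0 0 0 28 0]
t=1: x=[0.0000 0.0000 4.0600 19.8800 4.0600] k=[0 0 2 22 7]
t=2: x=[0.0000 0.2900 4.6100 16.9250 9.1750] k=[0 2 5 14 10]
t=3: x=[0.2900 2.1450 5.8700 12.1150 10.5800] k=[1 3 3 14 14]
t=4: x=[1.2900 2.7100 4.5950 12.4050 14.0000] k=[3 1 2 14 11]
t=5: x=[2.7100 1.4350 3.5950 11.8250 11.4350] k=[1 0 2 12 11]
t=6: x=[0.8550 0.4350 3.1600 10.4050 11.1450] k=[0 0 6 7 12]
t=7: x=[0.0000 0.8700 5.2750 7.5800 11.2750] k=[0 2 4 10 9]
t=8: x=[0.2900 2.0000 4.5800 8.9850 9.1450] k=[3 0 7 12 12]
t=9: x=[2.5650 1.4500 6.7100 11.2750 12.0000] k=[1 0 6 8 12]
t=10: x=[0.8550 1.0150 5.4200 8.2900 11.4200] k=[0 2 4 6 8]
t=11: x=[0.2900 2.0000 4.0000 6.0000 7.7100] k=[3 4 6 3 9]
t=12: x=[3.1450 4.1450 5.2750 4.3050 8.1300] k=[1 2 5 1 11]
t=13: x=[1.1450 2.2900 3.9850 3.0300 9.5500] k=[0 4 2 4 7]
t=14: x=[0.5800 3.1300 2.5800 4.1450 6.5650] k=[0 5 6 2 6]
t=15: x=[0.7250 4.4200 5.2750 3.1600 5.4200] k=[1 3 6 4 4]
t=16: x=[1.2900 3.1450 5.2750 4.2900 4.0000] k=[1 1 3 2 1]
t=17: x=[1.0000 1.2900 2.5650 2.0000 1.1450] k=[0 0 2 3 2]
t=18: x=[0.0000 0.2900 1.8550 2.7100 2.1450] k=[0 0 5 5 4]

[0.0000, 0.0000, 0.1786, 0.1786, 0.1429]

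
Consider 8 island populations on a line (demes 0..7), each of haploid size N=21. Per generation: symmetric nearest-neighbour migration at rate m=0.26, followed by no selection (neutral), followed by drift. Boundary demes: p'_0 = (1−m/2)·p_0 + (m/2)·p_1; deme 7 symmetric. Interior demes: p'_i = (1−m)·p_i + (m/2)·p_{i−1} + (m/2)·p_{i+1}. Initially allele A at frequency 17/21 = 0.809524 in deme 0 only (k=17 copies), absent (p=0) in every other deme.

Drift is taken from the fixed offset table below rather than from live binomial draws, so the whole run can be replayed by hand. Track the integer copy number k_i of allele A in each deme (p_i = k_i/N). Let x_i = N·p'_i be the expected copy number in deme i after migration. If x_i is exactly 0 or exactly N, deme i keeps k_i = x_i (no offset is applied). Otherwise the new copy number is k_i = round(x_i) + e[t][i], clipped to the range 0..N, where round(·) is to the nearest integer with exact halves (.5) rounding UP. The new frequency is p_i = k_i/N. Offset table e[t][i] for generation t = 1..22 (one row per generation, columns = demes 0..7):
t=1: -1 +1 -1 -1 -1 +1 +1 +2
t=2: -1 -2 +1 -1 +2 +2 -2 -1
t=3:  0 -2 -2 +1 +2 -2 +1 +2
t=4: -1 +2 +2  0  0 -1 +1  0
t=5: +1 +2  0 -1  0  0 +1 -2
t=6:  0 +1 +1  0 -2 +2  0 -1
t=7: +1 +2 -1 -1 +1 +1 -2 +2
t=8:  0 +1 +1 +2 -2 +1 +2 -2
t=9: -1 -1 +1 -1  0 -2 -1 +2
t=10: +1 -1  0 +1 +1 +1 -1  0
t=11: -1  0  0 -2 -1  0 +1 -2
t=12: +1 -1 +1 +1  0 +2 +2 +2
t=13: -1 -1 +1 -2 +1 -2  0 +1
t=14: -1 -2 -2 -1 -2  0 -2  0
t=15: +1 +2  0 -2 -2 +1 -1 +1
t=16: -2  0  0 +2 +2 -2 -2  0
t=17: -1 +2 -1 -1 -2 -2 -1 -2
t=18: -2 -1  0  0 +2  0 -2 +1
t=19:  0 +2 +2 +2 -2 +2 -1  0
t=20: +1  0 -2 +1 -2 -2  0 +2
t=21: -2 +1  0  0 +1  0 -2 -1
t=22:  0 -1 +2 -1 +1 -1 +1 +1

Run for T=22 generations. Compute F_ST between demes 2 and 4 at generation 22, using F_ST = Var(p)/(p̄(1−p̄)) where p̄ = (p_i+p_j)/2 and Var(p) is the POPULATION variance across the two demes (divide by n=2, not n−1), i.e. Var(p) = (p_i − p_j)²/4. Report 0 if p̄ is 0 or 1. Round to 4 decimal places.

t=0: k=[17 0 0 0 0 0 0 0]
t=1: x=[14.7900 2.2100 0.0000 0.0000 0.0000 0.0000 0.0000 0.0000] k=[14 3 0 0 0 0 0 0]
t=2: x=[12.5700 4.0400 0.3900 0.0000 0.0000 0.0000 0.0000 0.0000] k=[12 2 1 0 0 0 0 0]
t=3: x=[10.7000 3.1700 1.0000 0.1300 0.0000 0.0000 0.0000 0.0000] k=[11 1 0 1 0 0 0 0]
t=4: x=[9.7000 2.1700 0.2600 0.7400 0.1300 0.0000 0.0000 0.0000] k=[9 4 2 1 0 0 0 0]
t=5: x=[8.3500 4.3900 2.1300 1.0000 0.1300 0.0000 0.0000 0.0000] k=[9 6 2 0 0 0 0 0]
t=6: x=[8.6100 5.8700 2.2600 0.2600 0.0000 0.0000 0.0000 0.0000] k=[9 7 3 0 0 0 0 0]
t=7: x=[8.7400 6.7400 3.1300 0.3900 0.0000 0.0000 0.0000 0.0000] k=[10 9 2 0 0 0 0 0]
t=8: x=[9.8700 8.2200 2.6500 0.2600 0.0000 0.0000 0.0000 0.0000] k=[10 9 4 2 0 0 0 0]
t=9: x=[9.8700 8.4800 4.3900 2.0000 0.2600 0.0000 0.0000 0.0000] k=[9 7 5 1 0 0 0 0]
t=10: x=[8.7400 7.0000 4.7400 1.3900 0.1300 0.0000 0.0000 0.0000] k=[10 6 5 2 1 0 0 0]
t=11: x=[9.4800 6.3900 4.7400 2.2600 1.0000 0.1300 0.0000 0.0000] k=[8 6 5 0 0 0 0 0]
t=12: x=[7.7400 6.1300 4.4800 0.6500 0.0000 0.0000 0.0000 0.0000] k=[9 5 5 2 0 0 0 0]
t=13: x=[8.4800 5.5200 4.6100 2.1300 0.2600 0.0000 0.0000 0.0000] k=[7 5 6 0 1 0 0 0]
t=14: x=[6.7400 5.3900 5.0900 0.9100 0.7400 0.1300 0.0000 0.0000] k=[6 3 3 0 0 0 0 0]
t=15: x=[5.6100 3.3900 2.6100 0.3900 0.0000 0.0000 0.0000 0.0000] k=[7 5 3 0 0 0 0 0]
t=16: x=[6.7400 5.0000 2.8700 0.3900 0.0000 0.0000 0.0000 0.0000] k=[5 5 3 2 0 0 0 0]
t=17: x=[5.0000 4.7400 3.1300 1.8700 0.2600 0.0000 0.0000 0.0000] k=[4 7 2 1 0 0 0 0]
t=18: x=[4.3900 5.9600 2.5200 1.0000 0.1300 0.0000 0.0000 0.0000] k=[2 5 3 1 2 0 0 0]
t=19: x=[2.3900 4.3500 3.0000 1.3900 1.6100 0.2600 0.0000 0.0000] k=[2 6 5 3 0 2 0 0]
t=20: x=[2.5200 5.3500 4.8700 2.8700 0.6500 1.4800 0.2600 0.0000] k=[4 5 3 4 0 0 0 0]
t=21: x=[4.1300 4.6100 3.3900 3.3500 0.5200 0.0000 0.0000 0.0000] k=[2 6 3 3 2 0 0 0]
t=22: x=[2.5200 5.0900 3.3900 2.8700 1.8700 0.2600 0.0000 0.0000] k=[3 4 5 2 3 0 0 0]

0.0147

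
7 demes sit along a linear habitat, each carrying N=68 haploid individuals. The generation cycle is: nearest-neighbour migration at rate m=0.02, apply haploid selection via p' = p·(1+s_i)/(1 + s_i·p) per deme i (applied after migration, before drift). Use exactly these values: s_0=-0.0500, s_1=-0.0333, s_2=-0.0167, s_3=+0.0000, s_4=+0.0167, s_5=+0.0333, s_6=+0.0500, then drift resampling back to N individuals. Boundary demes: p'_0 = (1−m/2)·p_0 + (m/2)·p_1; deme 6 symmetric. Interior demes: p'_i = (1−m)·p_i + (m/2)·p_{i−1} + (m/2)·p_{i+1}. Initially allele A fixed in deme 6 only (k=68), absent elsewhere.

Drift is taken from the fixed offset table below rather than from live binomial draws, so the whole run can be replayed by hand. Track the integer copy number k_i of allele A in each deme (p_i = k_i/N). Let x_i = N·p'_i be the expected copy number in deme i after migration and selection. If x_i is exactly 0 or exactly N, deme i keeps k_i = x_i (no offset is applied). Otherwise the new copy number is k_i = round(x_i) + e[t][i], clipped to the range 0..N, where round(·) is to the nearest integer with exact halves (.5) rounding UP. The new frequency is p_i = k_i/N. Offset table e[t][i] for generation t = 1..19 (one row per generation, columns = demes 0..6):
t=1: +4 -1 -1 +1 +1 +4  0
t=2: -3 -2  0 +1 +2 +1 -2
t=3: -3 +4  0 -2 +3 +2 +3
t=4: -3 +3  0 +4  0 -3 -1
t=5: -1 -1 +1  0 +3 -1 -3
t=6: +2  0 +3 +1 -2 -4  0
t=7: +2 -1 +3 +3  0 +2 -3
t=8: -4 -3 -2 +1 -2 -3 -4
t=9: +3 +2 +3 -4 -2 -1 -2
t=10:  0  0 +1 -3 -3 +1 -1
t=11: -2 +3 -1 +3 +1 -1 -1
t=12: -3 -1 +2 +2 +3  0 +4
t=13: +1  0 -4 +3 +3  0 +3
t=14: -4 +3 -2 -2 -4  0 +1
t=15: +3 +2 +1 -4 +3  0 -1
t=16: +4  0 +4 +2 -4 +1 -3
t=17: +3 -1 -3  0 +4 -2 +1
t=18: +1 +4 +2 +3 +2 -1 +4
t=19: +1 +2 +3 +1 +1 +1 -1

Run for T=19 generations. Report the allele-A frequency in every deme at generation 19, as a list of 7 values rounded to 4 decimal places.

t=0: k=[0 0 0 0 0 0 68]
t=1: x=[0.0000 0.0000 0.0000 0.0000 0.0000 0.7024 67.3521] k=[0 0 0 0 0 5 67]
t=2: x=[0.0000 0.0000 0.0000 0.0000 0.0508 5.7398 66.4554] k=[0 0 0 0 2 7 64]
t=3: x=[0.0000 0.0000 0.0000 0.0200 2.0629 7.7419 63.6336] k=[0 0 0 0 5 10 67]
t=4: x=[0.0000 0.0000 0.0000 0.0500 5.0773 10.8146 66.5031] k=[0 0 0 4 5 8 66]
t=5: x=[0.0000 0.0000 0.0393 3.9700 5.0975 8.7979 65.5384] k=[0 0 1 4 8 8 63]
t=6: x=[0.0000 0.0097 1.0032 4.0100 8.0771 8.7979 62.6937] k=[0 0 4 5 6 5 63]
t=7: x=[0.0000 0.0387 3.9075 5.0000 6.0710 5.7604 62.6649] k=[0 0 7 8 6 8 60]
t=8: x=[0.0000 0.0677 6.8358 7.9700 6.1318 8.7466 59.8370] k=[0 0 5 9 4 6 56]
t=9: x=[0.0000 0.0483 4.9127 8.9100 4.1338 6.6746 55.9901] k=[0 2 8 5 2 6 54]
t=10: x=[0.0190 1.9740 7.7930 5.0000 2.1035 6.6335 54.0683] k=[0 2 9 2 0 8 53]
t=11: x=[0.0190 1.9837 8.7310 2.0500 0.1017 8.6134 53.1248] k=[0 5 8 5 1 8 52]
t=12: x=[0.0475 4.8259 7.8227 4.9900 1.1282 8.6134 52.1605] k=[0 4 10 7 4 9 56]
t=13: x=[0.0380 3.8938 9.7683 7.0000 4.1440 9.6890 56.0192] k=[1 4 6 10 7 10 59]
t=14: x=[0.9792 3.8647 5.9282 9.9300 7.1655 10.7532 58.9014] k=[0 7 4 8 3 11 60]
t=15: x=[0.0665 6.6928 4.0060 7.9100 3.1798 11.7244 59.8659] k=[3 9 5 4 6 12 59]
t=16: x=[2.9136 8.6413 4.9521 4.0300 6.1318 12.7458 58.9207] k=[7 9 9 6 2 14 56]
t=17: x=[6.7036 8.7193 8.8397 5.9900 2.1949 14.6734 56.0676] k=[10 8 6 6 6 13 57]
t=18: x=[9.5511 7.7640 5.9282 6.0000 6.1622 13.7254 57.0168] k=[11 12 8 9 8 13 61]
t=19: x=[10.5449 11.6201 7.9312 8.9800 8.1784 13.7865 60.8387] k=[12 14 11 10 9 15 60]

[0.1765, 0.2059, 0.1618, 0.1471, 0.1324, 0.2206, 0.8824]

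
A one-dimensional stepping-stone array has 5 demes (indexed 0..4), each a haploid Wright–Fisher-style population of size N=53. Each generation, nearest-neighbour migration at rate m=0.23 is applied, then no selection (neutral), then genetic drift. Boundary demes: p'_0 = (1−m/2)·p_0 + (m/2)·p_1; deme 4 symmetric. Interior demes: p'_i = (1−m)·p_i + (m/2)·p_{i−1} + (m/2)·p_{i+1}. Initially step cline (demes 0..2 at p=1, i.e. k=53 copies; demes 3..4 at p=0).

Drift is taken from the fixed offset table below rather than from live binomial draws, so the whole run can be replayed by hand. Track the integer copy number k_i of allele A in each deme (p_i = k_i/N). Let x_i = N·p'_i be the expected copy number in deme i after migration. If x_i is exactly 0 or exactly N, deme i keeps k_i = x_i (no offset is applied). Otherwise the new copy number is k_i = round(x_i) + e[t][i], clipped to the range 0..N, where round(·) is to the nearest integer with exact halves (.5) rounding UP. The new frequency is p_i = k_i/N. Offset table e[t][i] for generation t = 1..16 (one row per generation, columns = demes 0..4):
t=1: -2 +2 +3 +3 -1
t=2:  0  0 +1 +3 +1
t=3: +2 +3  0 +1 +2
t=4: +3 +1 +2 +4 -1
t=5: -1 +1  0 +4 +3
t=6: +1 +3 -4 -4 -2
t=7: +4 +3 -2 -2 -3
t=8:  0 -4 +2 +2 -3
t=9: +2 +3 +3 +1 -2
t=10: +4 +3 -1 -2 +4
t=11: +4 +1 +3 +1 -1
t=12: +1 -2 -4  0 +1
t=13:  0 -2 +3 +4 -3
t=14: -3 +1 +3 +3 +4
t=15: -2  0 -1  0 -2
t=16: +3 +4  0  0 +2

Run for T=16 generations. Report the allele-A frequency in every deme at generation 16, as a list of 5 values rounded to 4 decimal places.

t=0: k=[53 53 53 0 0]
t=1: x=[53.0000 53.0000 46.9050 6.0950 0.0000] k=[53 53 50 9 0]
t=2: x=[53.0000 52.6550 45.6300 12.6800 1.0350] k=[53 53 47 16 2]
t=3: x=[53.0000 52.3100 44.1250 17.9550 3.6100] k=[53 53 44 19 6]
t=4: x=[53.0000 51.9650 42.1600 20.3800 7.4950] k=[53 53 44 24 6]
t=5: x=[53.0000 51.9650 42.7350 24.2300 8.0700] k=[53 53 43 28 11]
t=6: x=[53.0000 51.8500 42.4250 27.7700 12.9550] k=[53 53 38 24 11]
t=7: x=[53.0000 51.2750 38.1150 24.1150 12.4950] k=[53 53 36 22 9]
t=8: x=[53.0000 51.0450 36.3450 22.1150 10.4950] k=[53 47 38 24 7]
t=9: x=[52.3100 46.6550 37.4250 23.6550 8.9550] k=[53 50 40 25 7]
t=10: x=[52.6550 49.1950 39.4250 24.6550 9.0700] k=[53 52 38 23 13]
t=11: x=[52.8850 50.5050 37.8850 23.5750 14.1500] k=[53 52 41 25 13]
t=12: x=[52.8850 50.8500 40.4250 25.4600 14.3800] k=[53 49 36 25 15]
t=13: x=[52.5400 47.9650 36.2300 25.1150 16.1500] k=[53 46 39 29 13]
t=14: x=[52.1950 46.0000 38.6550 28.3100 14.8400] k=[49 47 42 31 19]
t=15: x=[48.7700 46.6550 41.3100 30.8850 20.3800] k=[47 47 40 31 18]
t=16: x=[47.0000 46.1950 39.7700 30.5400 19.4950] k=[50 50 40 31 21]

[0.9434, 0.9434, 0.7547, 0.5849, 0.3962]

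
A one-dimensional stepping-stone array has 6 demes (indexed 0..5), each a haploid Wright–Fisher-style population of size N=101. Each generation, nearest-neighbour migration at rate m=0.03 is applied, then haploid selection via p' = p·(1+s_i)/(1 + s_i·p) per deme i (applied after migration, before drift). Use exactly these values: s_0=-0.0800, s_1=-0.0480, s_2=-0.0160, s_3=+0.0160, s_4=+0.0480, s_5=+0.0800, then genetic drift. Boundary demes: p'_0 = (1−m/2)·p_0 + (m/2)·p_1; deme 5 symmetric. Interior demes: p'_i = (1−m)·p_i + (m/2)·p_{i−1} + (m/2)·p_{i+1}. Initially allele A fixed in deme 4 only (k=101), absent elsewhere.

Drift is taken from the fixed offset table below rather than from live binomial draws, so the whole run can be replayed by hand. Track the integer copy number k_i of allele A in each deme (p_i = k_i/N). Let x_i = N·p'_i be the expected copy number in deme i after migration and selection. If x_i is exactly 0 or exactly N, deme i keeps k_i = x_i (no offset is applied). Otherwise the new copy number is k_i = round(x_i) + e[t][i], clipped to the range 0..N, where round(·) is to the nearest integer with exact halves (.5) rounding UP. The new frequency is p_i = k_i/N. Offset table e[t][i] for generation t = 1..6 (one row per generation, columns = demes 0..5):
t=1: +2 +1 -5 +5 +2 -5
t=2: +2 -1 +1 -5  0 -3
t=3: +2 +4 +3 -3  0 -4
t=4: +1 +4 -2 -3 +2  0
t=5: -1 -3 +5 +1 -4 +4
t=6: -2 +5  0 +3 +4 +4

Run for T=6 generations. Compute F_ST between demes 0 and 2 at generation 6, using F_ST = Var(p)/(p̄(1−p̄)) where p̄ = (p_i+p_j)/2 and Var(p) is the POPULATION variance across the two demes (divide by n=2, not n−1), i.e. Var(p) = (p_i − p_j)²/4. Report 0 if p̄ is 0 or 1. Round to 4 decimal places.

t=0: k=[0 0 0 0 101 0]
t=1: x=[0.0000 0.0000 0.0000 1.5389 98.1048 1.6342] k=[0 0 0 7 100 0]
t=2: x=[0.0000 0.0000 0.1033 8.4116 97.2768 1.6181] k=[0 0 1 3 97 0]
t=3: x=[0.0000 0.0143 0.9989 4.4470 94.4290 1.5696] k=[0 4 4 1 94 0]
t=4: x=[0.0552 3.7579 3.8942 2.4781 91.6023 1.5211] k=[1 8 2 0 94 2]
t=5: x=[1.0175 7.4580 2.0277 1.4627 91.6167 3.6407] k=[0 4 7 2 88 8]
t=6: x=[0.0552 3.8009 6.7773 3.4170 86.1149 9.8641] k=[0 9 7 6 90 14]

0.0359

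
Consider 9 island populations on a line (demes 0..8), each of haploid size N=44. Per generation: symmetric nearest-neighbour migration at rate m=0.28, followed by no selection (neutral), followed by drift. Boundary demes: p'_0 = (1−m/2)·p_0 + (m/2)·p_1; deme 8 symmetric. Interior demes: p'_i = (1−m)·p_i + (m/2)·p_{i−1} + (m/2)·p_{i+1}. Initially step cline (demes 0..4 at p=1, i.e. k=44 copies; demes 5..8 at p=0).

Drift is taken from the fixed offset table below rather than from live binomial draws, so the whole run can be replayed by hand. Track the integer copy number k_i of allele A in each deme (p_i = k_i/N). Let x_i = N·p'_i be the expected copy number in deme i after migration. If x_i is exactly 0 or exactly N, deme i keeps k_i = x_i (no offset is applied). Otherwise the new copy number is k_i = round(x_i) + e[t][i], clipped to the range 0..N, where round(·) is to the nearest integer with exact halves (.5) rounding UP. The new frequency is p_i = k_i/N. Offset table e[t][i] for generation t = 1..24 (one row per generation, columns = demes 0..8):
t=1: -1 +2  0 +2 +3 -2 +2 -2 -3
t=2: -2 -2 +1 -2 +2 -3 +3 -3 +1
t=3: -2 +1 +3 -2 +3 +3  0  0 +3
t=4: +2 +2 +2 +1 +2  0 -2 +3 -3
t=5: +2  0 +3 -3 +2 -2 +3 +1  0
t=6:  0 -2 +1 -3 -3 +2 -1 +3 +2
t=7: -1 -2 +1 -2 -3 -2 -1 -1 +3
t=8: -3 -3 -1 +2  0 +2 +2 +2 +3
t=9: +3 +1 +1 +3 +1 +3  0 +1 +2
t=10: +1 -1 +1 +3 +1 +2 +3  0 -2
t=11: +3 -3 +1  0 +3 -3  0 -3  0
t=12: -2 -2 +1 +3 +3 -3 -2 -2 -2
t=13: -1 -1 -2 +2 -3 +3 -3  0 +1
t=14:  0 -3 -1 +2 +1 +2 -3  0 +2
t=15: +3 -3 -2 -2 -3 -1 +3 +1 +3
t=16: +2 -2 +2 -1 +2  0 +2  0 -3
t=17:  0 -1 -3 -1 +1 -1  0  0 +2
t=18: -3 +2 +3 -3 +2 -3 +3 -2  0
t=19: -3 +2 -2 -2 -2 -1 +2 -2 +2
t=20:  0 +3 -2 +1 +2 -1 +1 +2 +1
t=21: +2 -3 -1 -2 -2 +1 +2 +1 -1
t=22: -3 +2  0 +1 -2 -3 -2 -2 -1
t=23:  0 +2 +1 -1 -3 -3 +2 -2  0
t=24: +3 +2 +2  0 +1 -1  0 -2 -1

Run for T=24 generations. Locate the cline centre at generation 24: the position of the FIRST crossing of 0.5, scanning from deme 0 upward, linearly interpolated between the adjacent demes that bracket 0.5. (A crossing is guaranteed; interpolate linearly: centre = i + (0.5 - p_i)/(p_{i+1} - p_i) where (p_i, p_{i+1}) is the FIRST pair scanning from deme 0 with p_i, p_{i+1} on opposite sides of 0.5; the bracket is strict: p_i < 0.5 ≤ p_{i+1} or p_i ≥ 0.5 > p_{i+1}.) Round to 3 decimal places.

t=0: k=[44 44 44 44 44 0 0 0 0]
t=1: x=[44.0000 44.0000 44.0000 44.0000 37.8400 6.1600 0.0000 0.0000 0.0000] k=[44 44 44 44 41 4 0 0 0]
t=2: x=[44.0000 44.0000 44.0000 43.5800 36.2400 8.6200 0.5600 0.0000 0.0000] k=[44 44 44 42 38 6 4 0 0]
t=3: x=[44.0000 44.0000 43.7200 41.7200 34.0800 10.2000 3.7200 0.5600 0.0000] k=[44 44 44 40 37 13 4 1 0]
t=4: x=[44.0000 44.0000 43.4400 40.1400 34.0600 15.1000 4.8400 1.2800 0.1400] k=[44 44 44 41 36 15 3 4 0]
t=5: x=[44.0000 44.0000 43.5800 40.7200 33.7600 16.2600 4.8200 3.3000 0.5600] k=[44 44 44 38 36 14 8 4 1]
t=6: x=[44.0000 44.0000 43.1600 38.5600 33.2000 16.2400 8.2800 4.1400 1.4200] k=[44 44 44 36 30 18 7 7 3]
t=7: x=[44.0000 44.0000 42.8800 36.2800 29.1600 18.1400 8.5400 6.4400 3.5600] k=[44 44 44 34 26 16 8 5 7]
t=8: x=[44.0000 44.0000 42.6000 34.2800 25.7200 16.2800 8.7000 5.7000 6.7200] k=[44 44 42 36 26 18 11 8 10]
t=9: x=[44.0000 43.7200 41.4400 35.4400 26.2800 18.1400 11.5600 8.7000 9.7200] k=[44 44 42 38 27 21 12 10 12]
t=10: x=[44.0000 43.7200 41.7200 37.0200 27.7000 20.5800 12.9800 10.5600 11.7200] k=[44 43 43 40 29 23 16 11 10]
t=11: x=[43.8600 43.1400 42.5800 38.8800 29.7000 22.8600 16.2800 11.5600 10.1400] k=[44 40 44 39 33 20 16 9 10]
t=12: x=[43.4400 41.1200 42.7400 38.8600 32.0200 21.2600 15.5800 10.1200 9.8600] k=[41 39 44 42 35 18 14 8 8]
t=13: x=[40.7200 39.9800 43.0200 41.3000 33.6000 19.8200 13.7200 8.8400 8.0000] k=[40 39 41 43 31 23 11 9 9]
t=14: x=[39.8600 39.4200 41.0000 41.0400 31.5600 22.4400 12.4000 9.2800 9.0000] k=[40 36 40 43 33 24 9 9 11]
t=15: x=[39.4400 37.1200 39.8600 41.1800 33.1400 23.1600 11.1000 9.2800 10.7200] k=[42 34 38 39 30 22 14 10 14]
t=16: x=[40.8800 35.6800 37.5800 37.6000 30.1400 22.0000 14.5600 11.1200 13.4400] k=[43 34 40 37 32 22 17 11 10]
t=17: x=[41.7400 36.1000 38.7400 36.7200 31.3000 22.7000 16.8600 11.7000 10.1400] k=[42 35 36 36 32 22 17 12 12]
t=18: x=[41.0200 36.1200 35.8600 35.4400 31.1600 22.7000 17.0000 12.7000 12.0000] k=[38 38 39 32 33 20 20 11 12]
t=19: x=[38.0000 38.1400 37.8800 33.1200 31.0400 21.8200 18.7400 12.4000 11.8600] k=[35 40 36 31 29 21 21 10 14]
t=20: x=[35.7000 38.7400 35.8600 31.4200 28.1600 22.1200 19.4600 12.1000 13.4400] k=[36 42 34 32 30 21 20 14 14]
t=21: x=[36.8400 40.0400 34.8400 32.0000 29.0200 22.1200 19.3000 14.8400 14.0000] k=[39 37 34 30 27 23 21 16 13]
t=22: x=[38.7200 36.8600 33.8600 30.1400 26.8600 23.2800 20.5800 16.2800 13.4200] k=[36 39 34 31 25 20 19 14 12]
t=23: x=[36.4200 37.8800 34.2800 30.5800 25.1400 20.5600 18.4400 14.4200 12.2800] k=[36 40 35 30 22 18 20 12 12]
t=24: x=[36.5600 38.7400 35.0000 29.5800 22.5600 18.8400 18.6000 13.1200 12.0000] k=[40 41 37 30 24 18 19 11 11]

4.333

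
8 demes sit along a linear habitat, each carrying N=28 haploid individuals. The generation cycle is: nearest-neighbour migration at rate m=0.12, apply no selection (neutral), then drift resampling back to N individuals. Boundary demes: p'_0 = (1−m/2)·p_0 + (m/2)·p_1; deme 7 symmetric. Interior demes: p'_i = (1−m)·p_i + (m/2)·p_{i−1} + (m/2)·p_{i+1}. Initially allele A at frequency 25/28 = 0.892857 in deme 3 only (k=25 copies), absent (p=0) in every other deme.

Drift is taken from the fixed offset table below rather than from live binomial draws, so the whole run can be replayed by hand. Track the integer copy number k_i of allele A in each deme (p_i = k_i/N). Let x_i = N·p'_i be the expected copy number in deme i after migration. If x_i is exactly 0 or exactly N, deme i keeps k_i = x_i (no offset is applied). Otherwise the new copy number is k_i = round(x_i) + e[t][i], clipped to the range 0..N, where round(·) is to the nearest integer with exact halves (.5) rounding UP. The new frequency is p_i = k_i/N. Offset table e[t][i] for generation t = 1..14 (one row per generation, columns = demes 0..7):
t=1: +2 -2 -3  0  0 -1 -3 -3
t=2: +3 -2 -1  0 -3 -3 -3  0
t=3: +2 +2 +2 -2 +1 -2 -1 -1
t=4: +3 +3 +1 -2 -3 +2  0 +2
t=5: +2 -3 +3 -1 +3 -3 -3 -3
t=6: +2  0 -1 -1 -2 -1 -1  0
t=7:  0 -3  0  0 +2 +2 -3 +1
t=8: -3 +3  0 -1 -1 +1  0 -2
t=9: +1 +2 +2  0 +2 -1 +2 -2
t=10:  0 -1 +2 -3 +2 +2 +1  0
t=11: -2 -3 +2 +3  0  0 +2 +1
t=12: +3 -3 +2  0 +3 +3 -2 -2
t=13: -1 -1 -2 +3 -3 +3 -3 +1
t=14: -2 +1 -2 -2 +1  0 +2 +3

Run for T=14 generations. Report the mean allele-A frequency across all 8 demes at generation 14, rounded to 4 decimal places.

0.1875

t=0: k=[0 0 0 25 0 0 0 0]
t=1: x=[0.0000 0.0000 1.5000 22.0000 1.5000 0.0000 0.0000 0.0000] k=[0 0 0 22 2 0 0 0]
t=2: x=[0.0000 0.0000 1.3200 19.4800 3.0800 0.1200 0.0000 0.0000] k=[0 0 0 19 0 0 0 0]
t=3: x=[0.0000 0.0000 1.1400 16.7200 1.1400 0.0000 0.0000 0.0000] k=[0 0 3 15 2 0 0 0]
t=4: x=[0.0000 0.1800 3.5400 13.5000 2.6600 0.1200 0.0000 0.0000] k=[0 3 5 12 0 2 0 0]
t=5: x=[0.1800 2.9400 5.3000 10.8600 0.8400 1.7600 0.1200 0.0000] k=[2 0 8 10 4 0 0 0]
t=6: x=[1.8800 0.6000 7.6400 9.5200 4.1200 0.2400 0.0000 0.0000] k=[4 1 7 9 2 0 0 0]
t=7: x=[3.8200 1.5400 6.7600 8.4600 2.3000 0.1200 0.0000 0.0000] k=[4 0 7 8 4 2 0 0]
t=8: x=[3.7600 0.6600 6.6400 7.7000 4.1200 2.0000 0.1200 0.0000] k=[1 4 7 7 3 3 0 0]
t=9: x=[1.1800 4.0000 6.8200 6.7600 3.2400 2.8200 0.1800 0.0000] k=[2 6 9 7 5 2 2 0]
t=10: x=[2.2400 5.9400 8.7000 7.0000 4.9400 2.1800 1.8800 0.1200] k=[2 5 11 4 7 4 3 0]
t=11: x=[2.1800 5.1800 10.2200 4.6000 6.6400 4.1200 2.8800 0.1800] k=[0 2 12 8 7 4 5 1]
t=12: x=[0.1200 2.4800 11.1600 8.1800 6.8800 4.2400 4.7000 1.2400] k=[3 0 13 8 10 7 3 0]
t=13: x=[2.8200 0.9600 11.9200 8.4200 9.7000 6.9400 3.0600 0.1800] k=[2 0 10 11 7 10 0 1]
t=14: x=[1.8800 0.7200 9.4600 10.7000 7.4200 9.2200 0.6600 0.9400] k=[0 2 7 9 8 9 3 4]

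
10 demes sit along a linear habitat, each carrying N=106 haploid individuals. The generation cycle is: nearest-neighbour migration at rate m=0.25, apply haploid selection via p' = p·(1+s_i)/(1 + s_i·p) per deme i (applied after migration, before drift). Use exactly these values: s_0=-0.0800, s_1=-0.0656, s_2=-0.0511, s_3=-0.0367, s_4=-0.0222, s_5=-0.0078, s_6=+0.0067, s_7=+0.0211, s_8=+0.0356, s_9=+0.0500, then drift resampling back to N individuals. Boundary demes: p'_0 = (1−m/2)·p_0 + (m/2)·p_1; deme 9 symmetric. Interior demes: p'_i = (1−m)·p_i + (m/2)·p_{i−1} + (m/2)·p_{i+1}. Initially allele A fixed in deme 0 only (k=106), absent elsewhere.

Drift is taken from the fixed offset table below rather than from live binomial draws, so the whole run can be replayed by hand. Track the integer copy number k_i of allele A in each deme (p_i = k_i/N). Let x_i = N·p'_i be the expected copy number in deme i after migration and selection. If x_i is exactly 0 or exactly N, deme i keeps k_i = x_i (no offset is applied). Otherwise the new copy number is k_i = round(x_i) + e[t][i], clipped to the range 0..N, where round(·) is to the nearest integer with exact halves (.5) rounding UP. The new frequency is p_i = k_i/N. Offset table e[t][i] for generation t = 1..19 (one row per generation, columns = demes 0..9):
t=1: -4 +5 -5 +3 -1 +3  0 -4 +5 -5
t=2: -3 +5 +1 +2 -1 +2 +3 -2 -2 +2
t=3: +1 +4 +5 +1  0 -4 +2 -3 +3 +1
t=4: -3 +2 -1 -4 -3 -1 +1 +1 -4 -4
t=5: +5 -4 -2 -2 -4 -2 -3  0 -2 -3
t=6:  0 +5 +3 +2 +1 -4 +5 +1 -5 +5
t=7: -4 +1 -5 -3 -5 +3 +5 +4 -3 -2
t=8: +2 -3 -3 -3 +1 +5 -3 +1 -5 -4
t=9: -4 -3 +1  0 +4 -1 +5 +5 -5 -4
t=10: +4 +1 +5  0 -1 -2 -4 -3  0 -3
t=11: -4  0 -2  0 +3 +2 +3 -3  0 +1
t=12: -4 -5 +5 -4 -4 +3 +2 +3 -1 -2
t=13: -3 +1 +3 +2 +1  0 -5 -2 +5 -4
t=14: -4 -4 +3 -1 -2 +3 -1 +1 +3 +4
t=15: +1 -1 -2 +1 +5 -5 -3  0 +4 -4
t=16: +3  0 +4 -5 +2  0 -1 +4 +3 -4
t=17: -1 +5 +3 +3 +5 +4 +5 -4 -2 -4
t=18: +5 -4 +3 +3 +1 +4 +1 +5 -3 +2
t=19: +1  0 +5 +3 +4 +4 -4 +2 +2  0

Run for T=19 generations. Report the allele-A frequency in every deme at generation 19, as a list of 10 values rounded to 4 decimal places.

[0.1415, 0.1038, 0.1792, 0.1321, 0.1415, 0.1321, 0.0283, 0.0660, 0.0283, 0.0000]

t=0: k=[106 0 0 0 0 0 0 0 0 0]
t=1: x=[91.7527 12.4832 0.0000 0.0000 0.0000 0.0000 0.0000 0.0000 0.0000 0.0000] k=[88 17 0 0 0 0 0 0 0 0]
t=2: x=[77.4182 22.5230 2.0185 0.0000 0.0000 0.0000 0.0000 0.0000 0.0000 0.0000] k=[74 28 3 0 0 0 0 0 0 0]
t=3: x=[66.1999 29.1688 5.4713 0.3613 0.0000 0.0000 0.0000 0.0000 0.0000 0.0000] k=[67 33 10 1 0 0 0 0 0 0]
t=4: x=[60.5999 32.8182 11.2131 1.9279 0.1222 0.0000 0.0000 0.0000 0.0000 0.0000] k=[58 35 10 0 0 0 0 0 0 0]
t=5: x=[52.9165 33.1840 11.3331 1.2046 0.0000 0.0000 0.0000 0.0000 0.0000 0.0000] k=[58 29 9 0 0 0 0 0 0 0]
t=6: x=[52.1658 28.6836 9.8943 1.0841 0.0000 0.0000 0.0000 0.0000 0.0000 0.0000] k=[52 34 13 3 0 0 0 0 0 0]
t=7: x=[47.5556 32.0869 13.7356 3.7378 0.3667 0.0000 0.0000 0.0000 0.0000 0.0000] k=[44 33 9 1 0 0 0 0 0 0]
t=8: x=[40.5185 29.8973 10.4935 1.8074 0.1222 0.0000 0.0000 0.0000 0.0000 0.0000] k=[43 27 7 0 1 0 0 0 0 0]
t=9: x=[38.9245 25.1745 8.2184 0.9636 0.7335 0.1240 0.0000 0.0000 0.0000 0.0000] k=[35 22 9 1 5 0 0 0 0 0]
t=10: x=[31.4984 20.8405 9.1757 2.4103 3.7921 0.6202 0.0000 0.0000 0.0000 0.0000] k=[35 22 14 2 3 0 0 0 0 0]
t=11: x=[31.4984 21.4410 12.8941 3.4964 2.4458 0.3721 0.0000 0.0000 0.0000 0.0000] k=[27 21 11 3 5 2 0 0 0 0]
t=12: x=[24.6381 19.4013 10.7333 4.1001 4.2818 2.1088 0.2517 0.0000 0.0000 0.0000] k=[21 14 16 0 0 5 2 0 0 0]
t=13: x=[18.8006 14.2663 13.1344 1.9279 0.6112 3.9700 2.1390 0.2553 0.0000 0.0000] k=[16 15 16 4 2 4 0 0 0 0]
t=14: x=[14.7821 14.3854 13.7356 5.0665 2.4458 3.2254 0.5033 0.0000 0.0000 0.0000] k=[11 10 17 4 0 6 0 0 0 0]
t=15: x=[10.0878 10.3489 13.8559 4.9457 1.2226 4.4664 0.7550 0.0000 0.0000 0.0000] k=[11 9 12 6 6 0 0 0 0 0]
t=16: x=[9.9709 9.0475 10.3737 6.5175 5.1391 0.7442 0.0000 0.0000 0.0000 0.0000] k=[13 9 14 2 7 1 0 0 0 0]
t=17: x=[11.6095 9.5205 11.3331 3.9793 5.5066 1.6125 0.1258 0.0000 0.0000 0.0000] k=[11 15 14 7 11 6 5 0 0 0]
t=18: x=[10.6726 13.5526 12.6538 8.0911 9.6758 6.4524 4.5289 0.6381 0.0000 0.0000] k=[16 10 16 11 11 10 6 6 0 0]
t=19: x=[14.1934 10.8226 13.9762 11.2436 10.6578 9.5567 6.5409 5.3552 0.7765 0.0000] k=[15 11 19 14 15 14 3 7 3 0]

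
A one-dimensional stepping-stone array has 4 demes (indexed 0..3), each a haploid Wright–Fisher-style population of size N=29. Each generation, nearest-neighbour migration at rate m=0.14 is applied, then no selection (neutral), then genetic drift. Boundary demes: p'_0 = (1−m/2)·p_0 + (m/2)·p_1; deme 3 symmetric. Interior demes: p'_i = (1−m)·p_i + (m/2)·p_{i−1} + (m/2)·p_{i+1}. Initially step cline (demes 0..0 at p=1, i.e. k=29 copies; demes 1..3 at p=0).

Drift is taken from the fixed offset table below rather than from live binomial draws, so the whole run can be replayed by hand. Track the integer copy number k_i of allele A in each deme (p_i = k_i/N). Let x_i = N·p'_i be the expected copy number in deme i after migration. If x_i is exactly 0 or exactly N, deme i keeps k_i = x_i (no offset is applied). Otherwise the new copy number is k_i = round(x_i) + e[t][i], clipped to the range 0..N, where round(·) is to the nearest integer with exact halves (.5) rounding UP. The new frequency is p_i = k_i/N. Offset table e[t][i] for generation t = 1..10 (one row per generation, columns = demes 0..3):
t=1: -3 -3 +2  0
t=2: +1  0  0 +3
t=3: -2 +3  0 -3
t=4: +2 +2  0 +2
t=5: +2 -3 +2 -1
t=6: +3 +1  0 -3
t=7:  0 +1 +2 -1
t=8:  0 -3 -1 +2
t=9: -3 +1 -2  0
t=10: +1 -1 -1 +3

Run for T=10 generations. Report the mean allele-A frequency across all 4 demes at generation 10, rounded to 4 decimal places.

t=0: k=[29 0 0 0]
t=1: x=[26.9700 2.0300 0.0000 0.0000] k=[24 0 0 0]
t=2: x=[22.3200 1.6800 0.0000 0.0000] k=[23 2 0 0]
t=3: x=[21.5300 3.3300 0.1400 0.0000] k=[20 6 0 0]
t=4: x=[19.0200 6.5600 0.4200 0.0000] k=[21 9 0 0]
t=5: x=[20.1600 9.2100 0.6300 0.0000] k=[22 6 3 0]
t=6: x=[20.8800 6.9100 3.0000 0.2100] k=[24 8 3 0]
t=7: x=[22.8800 8.7700 3.1400 0.2100] k=[23 10 5 0]
t=8: x=[22.0900 10.5600 5.0000 0.3500] k=[22 8 4 2]
t=9: x=[21.0200 8.7000 4.1400 2.1400] k=[18 10 2 2]
t=10: x=[17.4400 10.0000 2.5600 2.0000] k=[18 9 2 5]

0.2931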